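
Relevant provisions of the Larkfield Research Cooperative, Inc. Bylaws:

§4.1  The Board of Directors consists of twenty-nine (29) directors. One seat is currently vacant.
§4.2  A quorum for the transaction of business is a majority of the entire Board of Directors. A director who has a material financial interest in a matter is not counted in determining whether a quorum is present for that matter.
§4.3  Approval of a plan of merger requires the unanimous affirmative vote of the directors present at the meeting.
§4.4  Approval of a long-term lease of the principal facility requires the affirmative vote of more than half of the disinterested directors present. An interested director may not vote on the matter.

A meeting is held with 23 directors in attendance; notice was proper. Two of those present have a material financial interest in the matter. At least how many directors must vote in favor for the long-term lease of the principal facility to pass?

The long-term lease of the principal facility requires a majority of the disinterested directors present (23 − 2 = 21).
A majority of 21 is 11.

11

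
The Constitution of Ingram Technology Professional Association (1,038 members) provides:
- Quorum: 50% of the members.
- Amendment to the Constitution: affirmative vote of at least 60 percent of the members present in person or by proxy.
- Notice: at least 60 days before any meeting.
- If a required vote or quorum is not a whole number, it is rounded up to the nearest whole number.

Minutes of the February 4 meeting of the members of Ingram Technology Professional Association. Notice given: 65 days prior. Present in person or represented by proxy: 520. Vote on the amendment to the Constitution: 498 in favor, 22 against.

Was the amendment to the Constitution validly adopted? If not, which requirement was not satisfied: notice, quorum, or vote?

Notice: 65 days given; 60 required. Satisfied.
Quorum: 50% of 1,038 = 519; 520 present. Satisfied.
Vote: requires three-fifths of those present (520); 3/5 of 520 = 312, so 312 needed; 498 in favor. Satisfied.

Valid — all requirements satisfied.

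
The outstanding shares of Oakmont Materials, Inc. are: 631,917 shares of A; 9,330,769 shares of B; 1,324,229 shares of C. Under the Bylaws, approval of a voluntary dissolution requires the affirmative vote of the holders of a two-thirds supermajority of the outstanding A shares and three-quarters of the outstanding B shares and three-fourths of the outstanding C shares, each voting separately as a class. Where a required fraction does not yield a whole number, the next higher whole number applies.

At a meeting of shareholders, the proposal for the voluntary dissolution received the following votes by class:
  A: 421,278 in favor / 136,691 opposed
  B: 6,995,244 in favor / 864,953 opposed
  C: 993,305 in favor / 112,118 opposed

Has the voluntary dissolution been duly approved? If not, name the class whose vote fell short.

A: 2/3 of 631917 = 421278; 421,278 required, 421,278 in favor — approved.
B: 3/4 of 9330769 = 6998076.75, rounded up to 6998077; 6,998,077 required, 6,995,244 in favor — not approved.
C: 3/4 of 1324229 = 993171.75, rounded up to 993172; 993,172 required, 993,305 in favor — approved.

Not approved — the B shares did not give the required vote.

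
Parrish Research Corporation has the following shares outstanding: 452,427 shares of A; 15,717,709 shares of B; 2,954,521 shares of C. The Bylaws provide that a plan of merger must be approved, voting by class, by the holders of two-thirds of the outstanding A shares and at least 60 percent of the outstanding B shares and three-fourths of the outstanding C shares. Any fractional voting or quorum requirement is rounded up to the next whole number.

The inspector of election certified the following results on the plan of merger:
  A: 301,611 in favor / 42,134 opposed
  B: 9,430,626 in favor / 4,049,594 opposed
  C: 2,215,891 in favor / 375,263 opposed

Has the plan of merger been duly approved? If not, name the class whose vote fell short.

Not approved — the A shares did not give the required vote.

A: 2/3 of 452427 = 301618; 301,618 required, 301,611 in favor — not approved.
B: 3/5 of 15717709 = 9430625.40, rounded up to 9430626; 9,430,626 required, 9,430,626 in favor — approved.
C: 3/4 of 2954521 = 2215890.75, rounded up to 2215891; 2,215,891 required, 2,215,891 in favor — approved.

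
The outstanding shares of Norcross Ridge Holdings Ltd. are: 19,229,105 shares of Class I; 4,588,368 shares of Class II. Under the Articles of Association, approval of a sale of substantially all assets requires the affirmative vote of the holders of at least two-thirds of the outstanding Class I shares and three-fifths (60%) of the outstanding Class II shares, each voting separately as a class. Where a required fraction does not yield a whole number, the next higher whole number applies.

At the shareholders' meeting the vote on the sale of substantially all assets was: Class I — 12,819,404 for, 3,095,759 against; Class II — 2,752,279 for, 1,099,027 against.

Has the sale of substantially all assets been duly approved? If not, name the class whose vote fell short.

Class I: 2/3 of 19229105 = 12819403.33, rounded up to 12819404; 12,819,404 required, 12,819,404 in favor — approved.
Class II: 3/5 of 4588368 = 2753020.80, rounded up to 2753021; 2,753,021 required, 2,752,279 in favor — not approved.

Not approved — the Class II shares did not give the required vote.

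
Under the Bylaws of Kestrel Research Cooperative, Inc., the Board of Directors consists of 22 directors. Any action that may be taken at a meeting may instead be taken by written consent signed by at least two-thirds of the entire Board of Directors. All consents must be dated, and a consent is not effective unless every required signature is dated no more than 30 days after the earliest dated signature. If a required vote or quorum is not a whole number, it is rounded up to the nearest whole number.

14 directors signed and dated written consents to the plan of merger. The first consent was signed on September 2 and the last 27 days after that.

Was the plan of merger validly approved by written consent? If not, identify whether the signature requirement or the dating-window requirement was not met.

Signatures required: at least two-thirds of 22 — 2/3 of 22 = 14.67, rounded up to 15, so 15 needed; 14 signed. Insufficient.
Dating window: the latest signature is 27 days after the earliest; the limit is 30 days. Within the window.

Not effective — insufficient signatures.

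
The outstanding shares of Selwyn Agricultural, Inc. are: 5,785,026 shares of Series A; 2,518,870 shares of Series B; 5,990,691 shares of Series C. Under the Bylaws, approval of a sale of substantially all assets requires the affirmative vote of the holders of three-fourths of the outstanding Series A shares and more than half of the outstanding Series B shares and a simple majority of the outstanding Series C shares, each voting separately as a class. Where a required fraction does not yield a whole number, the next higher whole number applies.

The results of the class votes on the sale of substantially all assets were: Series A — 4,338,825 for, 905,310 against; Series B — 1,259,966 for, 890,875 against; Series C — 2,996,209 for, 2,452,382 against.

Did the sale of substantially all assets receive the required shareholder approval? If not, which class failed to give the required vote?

Approved — every class gave the required vote.

Series A: 3/4 of 5785026 = 4338769.50, rounded up to 4338770; 4,338,770 required, 4,338,825 in favor — approved.
Series B: a majority of 2518870 is 1259436; 1,259,436 required, 1,259,966 in favor — approved.
Series C: a majority of 5990691 is 2995346; 2,995,346 required, 2,996,209 in favor — approved.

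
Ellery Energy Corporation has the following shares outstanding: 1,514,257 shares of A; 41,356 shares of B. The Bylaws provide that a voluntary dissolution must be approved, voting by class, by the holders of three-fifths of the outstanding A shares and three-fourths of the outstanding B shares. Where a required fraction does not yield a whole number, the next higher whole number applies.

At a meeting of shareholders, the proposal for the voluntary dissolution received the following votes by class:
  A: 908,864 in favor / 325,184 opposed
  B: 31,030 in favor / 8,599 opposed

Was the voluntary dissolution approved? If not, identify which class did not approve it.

A: 3/5 of 1514257 = 908554.20, rounded up to 908555; 908,555 required, 908,864 in favor — approved.
B: 3/4 of 41356 = 31017; 31,017 required, 31,030 in favor — approved.

Approved — every class gave the required vote.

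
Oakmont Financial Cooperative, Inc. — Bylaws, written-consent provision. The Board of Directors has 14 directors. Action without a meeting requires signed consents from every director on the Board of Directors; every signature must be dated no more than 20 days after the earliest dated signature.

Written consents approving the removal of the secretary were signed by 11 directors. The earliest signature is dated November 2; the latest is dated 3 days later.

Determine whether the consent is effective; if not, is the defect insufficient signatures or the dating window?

Signatures required: all of 14 — unanimous means all 14, so 14 needed; 11 signed. Insufficient.
Dating window: the latest signature is 3 days after the earliest; the limit is 20 days. Within the window.

Not effective — insufficient signatures.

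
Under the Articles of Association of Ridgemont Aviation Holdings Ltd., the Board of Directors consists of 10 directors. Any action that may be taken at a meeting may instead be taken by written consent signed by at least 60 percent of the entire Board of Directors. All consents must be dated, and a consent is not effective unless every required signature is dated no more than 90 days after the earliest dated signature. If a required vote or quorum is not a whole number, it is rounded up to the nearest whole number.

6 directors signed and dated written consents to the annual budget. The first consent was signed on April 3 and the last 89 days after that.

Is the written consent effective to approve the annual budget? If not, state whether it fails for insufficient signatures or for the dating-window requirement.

Effective — both the signature and dating-window requirements are satisfied.

Signatures required: at least 60 percent of 10 — 3/5 of 10 = 6, so 6 needed; 6 signed. Sufficient.
Dating window: the latest signature is 89 days after the earliest; the limit is 90 days. Within the window.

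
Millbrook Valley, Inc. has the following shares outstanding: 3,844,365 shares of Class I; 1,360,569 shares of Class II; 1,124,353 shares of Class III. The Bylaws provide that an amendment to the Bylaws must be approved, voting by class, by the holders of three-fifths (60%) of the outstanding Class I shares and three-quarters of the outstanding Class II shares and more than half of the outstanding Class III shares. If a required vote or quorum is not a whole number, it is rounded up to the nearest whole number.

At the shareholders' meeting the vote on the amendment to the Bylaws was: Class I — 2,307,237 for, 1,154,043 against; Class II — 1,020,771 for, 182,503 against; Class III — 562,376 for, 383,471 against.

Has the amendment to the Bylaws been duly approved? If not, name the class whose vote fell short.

Class I: 3/5 of 3844365 = 2306619; 2,306,619 required, 2,307,237 in favor — approved.
Class II: 3/4 of 1360569 = 1020426.75, rounded up to 1020427; 1,020,427 required, 1,020,771 in favor — approved.
Class III: a majority of 1124353 is 562177; 562,177 required, 562,376 in favor — approved.

Approved — every class gave the required vote.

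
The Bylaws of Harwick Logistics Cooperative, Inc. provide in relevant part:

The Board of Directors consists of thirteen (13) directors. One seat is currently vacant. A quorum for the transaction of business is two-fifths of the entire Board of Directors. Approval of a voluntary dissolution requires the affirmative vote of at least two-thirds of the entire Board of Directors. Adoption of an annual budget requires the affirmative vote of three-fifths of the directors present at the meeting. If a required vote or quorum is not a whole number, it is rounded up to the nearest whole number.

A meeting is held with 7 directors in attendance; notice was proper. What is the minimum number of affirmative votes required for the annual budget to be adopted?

5

The annual budget requires three-fifths of the directors present (7).
3/5 of 7 = 4.20, rounded up to 5.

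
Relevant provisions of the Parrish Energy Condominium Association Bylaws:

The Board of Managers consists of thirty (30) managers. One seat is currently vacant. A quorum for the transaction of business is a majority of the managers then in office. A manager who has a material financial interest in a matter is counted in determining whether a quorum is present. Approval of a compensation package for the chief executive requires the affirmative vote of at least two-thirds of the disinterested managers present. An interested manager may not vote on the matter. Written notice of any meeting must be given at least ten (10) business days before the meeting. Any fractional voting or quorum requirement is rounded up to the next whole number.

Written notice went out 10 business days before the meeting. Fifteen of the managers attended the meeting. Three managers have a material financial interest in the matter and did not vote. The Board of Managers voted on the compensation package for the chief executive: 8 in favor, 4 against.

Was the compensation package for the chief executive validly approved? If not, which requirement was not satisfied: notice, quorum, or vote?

Valid — all requirements satisfied.

Notice: 10 business days given; 10 required (10 ≥ 10). Satisfied.
Quorum: 15 present (interested managers count toward quorum); quorum is 15. Satisfied.
Vote: the compensation package for the chief executive requires two-thirds of the disinterested managers present (15 − 3 = 12). 2/3 of 12 = 8, so 8 affirmative votes are needed; 8 voted in favor. Satisfied.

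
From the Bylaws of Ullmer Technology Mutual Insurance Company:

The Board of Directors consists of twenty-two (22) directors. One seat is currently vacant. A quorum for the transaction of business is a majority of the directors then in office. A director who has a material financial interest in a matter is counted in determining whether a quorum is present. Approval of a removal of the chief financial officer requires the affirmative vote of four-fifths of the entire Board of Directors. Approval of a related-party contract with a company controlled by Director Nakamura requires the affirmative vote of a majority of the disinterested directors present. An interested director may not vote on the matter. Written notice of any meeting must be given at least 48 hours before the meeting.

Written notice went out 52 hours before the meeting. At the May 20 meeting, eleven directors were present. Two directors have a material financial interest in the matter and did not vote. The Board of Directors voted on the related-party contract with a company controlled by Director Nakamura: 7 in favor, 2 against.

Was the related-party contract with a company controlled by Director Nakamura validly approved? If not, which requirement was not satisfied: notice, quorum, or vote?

Notice: 52 hours given; 48 required (52 ≥ 48). Satisfied.
Quorum: 11 present (interested directors count toward quorum); quorum is 11. Satisfied.
Vote: the related-party contract with a company controlled by Director Nakamura requires a majority of the disinterested directors present (11 − 2 = 9). A majority of 9 is 5, so 5 affirmative votes are needed; 7 voted in favor. Satisfied.

Valid — all requirements satisfied.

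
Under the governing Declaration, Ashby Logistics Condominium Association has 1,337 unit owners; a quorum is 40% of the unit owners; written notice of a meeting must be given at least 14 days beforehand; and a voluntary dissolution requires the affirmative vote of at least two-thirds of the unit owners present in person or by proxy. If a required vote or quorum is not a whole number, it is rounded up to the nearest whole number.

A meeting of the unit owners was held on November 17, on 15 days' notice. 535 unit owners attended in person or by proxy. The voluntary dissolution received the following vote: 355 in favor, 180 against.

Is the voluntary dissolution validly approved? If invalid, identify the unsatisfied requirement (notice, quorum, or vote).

Invalid — vote requirement not satisfied.

Notice: 15 days given; 14 required. Satisfied.
Quorum: 40% of 1,337 = 534.80, rounded up to 535; 535 present. Satisfied.
Vote: requires two-thirds of those present (535); 2/3 of 535 = 356.67, rounded up to 357, so 357 needed; 355 in favor. Not satisfied.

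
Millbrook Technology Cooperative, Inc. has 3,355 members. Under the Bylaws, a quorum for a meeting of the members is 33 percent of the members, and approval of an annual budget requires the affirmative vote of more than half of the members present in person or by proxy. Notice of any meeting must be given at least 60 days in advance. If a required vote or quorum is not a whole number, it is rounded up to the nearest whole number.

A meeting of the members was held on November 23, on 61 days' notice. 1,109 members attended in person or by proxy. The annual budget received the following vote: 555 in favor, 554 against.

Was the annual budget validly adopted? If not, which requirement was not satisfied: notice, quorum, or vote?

Notice: 61 days given; 60 required. Satisfied.
Quorum: 33% of 3,355 = 1,107.15, rounded up to 1,108; 1,109 present. Satisfied.
Vote: requires a majority of those present (1,109); a majority of 1109 is 555, so 555 needed; 555 in favor. Satisfied.

Valid — all requirements satisfied.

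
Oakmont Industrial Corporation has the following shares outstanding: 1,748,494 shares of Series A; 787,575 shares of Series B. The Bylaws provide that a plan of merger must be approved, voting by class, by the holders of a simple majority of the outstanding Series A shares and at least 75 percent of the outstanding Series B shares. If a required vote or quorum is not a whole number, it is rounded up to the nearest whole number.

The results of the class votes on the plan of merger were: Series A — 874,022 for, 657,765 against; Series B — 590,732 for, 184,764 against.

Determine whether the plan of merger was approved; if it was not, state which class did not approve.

Not approved — the Series A shares did not give the required vote.

Series A: a majority of 1748494 is 874248; 874,248 required, 874,022 in favor — not approved.
Series B: 3/4 of 787575 = 590681.25, rounded up to 590682; 590,682 required, 590,732 in favor — approved.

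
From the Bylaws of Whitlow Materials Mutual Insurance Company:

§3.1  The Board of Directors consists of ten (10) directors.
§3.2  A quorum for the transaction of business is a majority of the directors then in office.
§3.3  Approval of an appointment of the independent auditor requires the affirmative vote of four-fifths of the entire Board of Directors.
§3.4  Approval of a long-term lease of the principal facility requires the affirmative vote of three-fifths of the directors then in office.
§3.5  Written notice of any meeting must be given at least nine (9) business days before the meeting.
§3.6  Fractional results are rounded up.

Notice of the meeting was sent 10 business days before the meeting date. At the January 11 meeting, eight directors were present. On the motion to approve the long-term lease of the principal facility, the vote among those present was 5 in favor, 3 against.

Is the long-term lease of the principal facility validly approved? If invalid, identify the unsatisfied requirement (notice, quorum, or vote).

Invalid — vote requirement not satisfied.

Notice: 10 business days given; 9 required (10 ≥ 9). Satisfied.
Quorum: 8 present; quorum is 6. Satisfied.
Vote: the long-term lease of the principal facility requires three-fifths of the directors then in office (10). 3/5 of 10 = 6, so 6 affirmative votes are needed; 5 voted in favor. Not satisfied.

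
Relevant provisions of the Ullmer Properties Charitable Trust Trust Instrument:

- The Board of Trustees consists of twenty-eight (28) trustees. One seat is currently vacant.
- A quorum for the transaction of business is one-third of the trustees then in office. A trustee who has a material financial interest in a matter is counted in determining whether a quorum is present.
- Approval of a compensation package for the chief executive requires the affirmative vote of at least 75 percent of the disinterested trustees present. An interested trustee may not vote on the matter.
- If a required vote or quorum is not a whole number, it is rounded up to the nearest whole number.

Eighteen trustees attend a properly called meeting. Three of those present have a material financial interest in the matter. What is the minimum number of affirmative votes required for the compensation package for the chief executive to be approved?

12

The compensation package for the chief executive requires three-fourths of the disinterested trustees present (18 − 3 = 15).
3/4 of 15 = 11.25, rounded up to 12.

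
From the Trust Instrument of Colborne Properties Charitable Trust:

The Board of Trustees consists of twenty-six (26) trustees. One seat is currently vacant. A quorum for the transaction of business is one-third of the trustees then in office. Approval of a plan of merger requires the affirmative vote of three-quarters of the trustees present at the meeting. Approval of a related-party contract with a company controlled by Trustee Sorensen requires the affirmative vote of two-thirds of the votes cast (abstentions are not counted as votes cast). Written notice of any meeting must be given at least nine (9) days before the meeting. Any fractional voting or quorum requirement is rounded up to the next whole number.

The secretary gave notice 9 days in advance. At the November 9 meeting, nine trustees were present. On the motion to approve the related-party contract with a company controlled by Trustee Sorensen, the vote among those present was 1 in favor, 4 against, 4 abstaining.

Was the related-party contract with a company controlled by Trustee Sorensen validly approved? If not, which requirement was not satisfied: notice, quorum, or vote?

Invalid — vote requirement not satisfied.

Notice: 9 days given; 9 required (9 ≥ 9). Satisfied.
Quorum: 9 present; quorum is 9. Satisfied.
Vote: the related-party contract with a company controlled by Trustee Sorensen requires two-thirds of the votes cast (9 present − 4 abstaining = 5). 2/3 of 5 = 3.33, rounded up to 4, so 4 affirmative votes are needed; 1 voted in favor. Not satisfied.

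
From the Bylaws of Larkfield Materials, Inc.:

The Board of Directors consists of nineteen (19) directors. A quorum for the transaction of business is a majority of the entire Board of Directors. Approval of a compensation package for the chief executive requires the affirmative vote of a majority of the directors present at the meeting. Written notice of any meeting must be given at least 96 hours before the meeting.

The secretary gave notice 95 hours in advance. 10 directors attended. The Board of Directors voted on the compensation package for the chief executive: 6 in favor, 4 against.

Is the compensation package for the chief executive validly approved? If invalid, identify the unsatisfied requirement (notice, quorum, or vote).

Notice: 95 hours given; 96 required (95 < 96). Not satisfied.
Quorum: 10 present; quorum is 10. Satisfied.
Vote: the compensation package for the chief executive requires a majority of the directors present (10). A majority of 10 is 6, so 6 affirmative votes are needed; 6 voted in favor. Satisfied.

Invalid — notice requirement not satisfied.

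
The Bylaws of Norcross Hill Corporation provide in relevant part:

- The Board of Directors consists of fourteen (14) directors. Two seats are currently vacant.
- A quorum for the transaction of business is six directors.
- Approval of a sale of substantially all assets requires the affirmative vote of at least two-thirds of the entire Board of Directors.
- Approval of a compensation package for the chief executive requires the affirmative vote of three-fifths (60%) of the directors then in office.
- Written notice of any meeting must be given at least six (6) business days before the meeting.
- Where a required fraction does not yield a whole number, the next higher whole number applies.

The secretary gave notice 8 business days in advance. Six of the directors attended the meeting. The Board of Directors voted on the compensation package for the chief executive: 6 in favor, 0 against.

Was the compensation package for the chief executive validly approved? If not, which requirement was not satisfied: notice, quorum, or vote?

Notice: 8 business days given; 6 required (8 ≥ 6). Satisfied.
Quorum: 6 present; quorum is 6. Satisfied.
Vote: the compensation package for the chief executive requires three-fifths of the directors then in office (12). 3/5 of 12 = 7.20, rounded up to 8, so 8 affirmative votes are needed; 6 voted in favor. Not satisfied.

Invalid — vote requirement not satisfied.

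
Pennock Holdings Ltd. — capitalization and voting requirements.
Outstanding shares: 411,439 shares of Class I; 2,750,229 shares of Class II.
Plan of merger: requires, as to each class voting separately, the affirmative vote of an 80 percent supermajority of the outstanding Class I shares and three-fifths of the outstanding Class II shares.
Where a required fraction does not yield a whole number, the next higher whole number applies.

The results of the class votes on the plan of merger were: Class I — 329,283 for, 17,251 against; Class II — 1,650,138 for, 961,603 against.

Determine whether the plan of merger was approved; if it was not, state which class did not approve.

Approved — every class gave the required vote.

Class I: 4/5 of 411439 = 329151.20, rounded up to 329152; 329,152 required, 329,283 in favor — approved.
Class II: 3/5 of 2750229 = 1650137.40, rounded up to 1650138; 1,650,138 required, 1,650,138 in favor — approved.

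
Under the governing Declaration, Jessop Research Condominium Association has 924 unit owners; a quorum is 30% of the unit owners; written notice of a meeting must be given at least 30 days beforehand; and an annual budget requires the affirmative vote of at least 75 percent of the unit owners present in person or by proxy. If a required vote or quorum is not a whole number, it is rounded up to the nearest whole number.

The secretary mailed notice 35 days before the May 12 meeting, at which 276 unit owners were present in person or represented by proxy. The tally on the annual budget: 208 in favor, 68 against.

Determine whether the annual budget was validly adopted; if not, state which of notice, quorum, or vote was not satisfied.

Invalid — quorum requirement not satisfied.

Notice: 35 days given; 30 required. Satisfied.
Quorum: 30% of 924 = 277.20, rounded up to 278; 276 present. Not satisfied.
Vote: requires three-fourths of those present (276); 3/4 of 276 = 207, so 207 needed; 208 in favor. Satisfied.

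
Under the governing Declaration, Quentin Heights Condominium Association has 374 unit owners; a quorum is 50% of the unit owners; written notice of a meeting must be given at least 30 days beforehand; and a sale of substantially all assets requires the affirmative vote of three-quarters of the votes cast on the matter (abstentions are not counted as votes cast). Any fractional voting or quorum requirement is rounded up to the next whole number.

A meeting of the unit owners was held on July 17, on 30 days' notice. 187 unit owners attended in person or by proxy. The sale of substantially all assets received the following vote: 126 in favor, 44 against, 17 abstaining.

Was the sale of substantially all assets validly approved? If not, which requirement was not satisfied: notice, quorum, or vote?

Notice: 30 days given; 30 required. Satisfied.
Quorum: 50% of 374 = 187; 187 present. Satisfied.
Vote: requires three-fourths of the votes cast (187 − 17 abstaining = 170); 3/4 of 170 = 127.50, rounded up to 128, so 128 needed; 126 in favor. Not satisfied.

Invalid — vote requirement not satisfied.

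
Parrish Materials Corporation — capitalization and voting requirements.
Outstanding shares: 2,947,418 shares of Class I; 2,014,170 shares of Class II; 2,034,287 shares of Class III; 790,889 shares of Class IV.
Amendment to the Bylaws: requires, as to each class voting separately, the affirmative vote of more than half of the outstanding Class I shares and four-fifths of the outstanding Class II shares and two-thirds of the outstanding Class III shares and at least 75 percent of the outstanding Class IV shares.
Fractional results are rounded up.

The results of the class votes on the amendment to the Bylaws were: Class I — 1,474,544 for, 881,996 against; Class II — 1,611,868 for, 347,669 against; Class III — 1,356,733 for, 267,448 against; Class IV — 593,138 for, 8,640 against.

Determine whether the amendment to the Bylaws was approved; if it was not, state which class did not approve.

Class I: a majority of 2947418 is 1473710; 1,473,710 required, 1,474,544 in favor — approved.
Class II: 4/5 of 2014170 = 1611336; 1,611,336 required, 1,611,868 in favor — approved.
Class III: 2/3 of 2034287 = 1356191.33, rounded up to 1356192; 1,356,192 required, 1,356,733 in favor — approved.
Class IV: 3/4 of 790889 = 593166.75, rounded up to 593167; 593,167 required, 593,138 in favor — not approved.

Not approved — the Class IV shares did not give the required vote.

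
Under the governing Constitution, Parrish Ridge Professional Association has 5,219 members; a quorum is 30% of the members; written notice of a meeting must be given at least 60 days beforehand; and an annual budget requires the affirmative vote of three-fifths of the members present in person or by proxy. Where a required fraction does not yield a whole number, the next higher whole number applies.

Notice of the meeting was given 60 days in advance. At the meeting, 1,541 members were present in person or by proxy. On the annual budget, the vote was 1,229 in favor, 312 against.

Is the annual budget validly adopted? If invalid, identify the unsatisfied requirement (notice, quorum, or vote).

Notice: 60 days given; 60 required. Satisfied.
Quorum: 30% of 5,219 = 1,565.70, rounded up to 1,566; 1,541 present. Not satisfied.
Vote: requires three-fifths of those present (1,541); 3/5 of 1541 = 924.60, rounded up to 925, so 925 needed; 1,229 in favor. Satisfied.

Invalid — quorum requirement not satisfied.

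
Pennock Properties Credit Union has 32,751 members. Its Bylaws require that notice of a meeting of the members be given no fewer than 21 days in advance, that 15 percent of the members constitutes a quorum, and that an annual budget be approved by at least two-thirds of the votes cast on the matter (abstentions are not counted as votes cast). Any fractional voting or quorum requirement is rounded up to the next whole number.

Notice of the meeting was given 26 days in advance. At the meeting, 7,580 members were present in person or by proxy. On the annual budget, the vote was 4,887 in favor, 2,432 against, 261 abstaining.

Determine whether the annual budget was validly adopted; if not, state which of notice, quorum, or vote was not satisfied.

Valid — all requirements satisfied.

Notice: 26 days given; 21 required. Satisfied.
Quorum: 15% of 32,751 = 4,912.65, rounded up to 4,913; 7,580 present. Satisfied.
Vote: requires two-thirds of the votes cast (7,580 − 261 abstaining = 7,319); 2/3 of 7319 = 4879.33, rounded up to 4880, so 4,880 needed; 4,887 in favor. Satisfied.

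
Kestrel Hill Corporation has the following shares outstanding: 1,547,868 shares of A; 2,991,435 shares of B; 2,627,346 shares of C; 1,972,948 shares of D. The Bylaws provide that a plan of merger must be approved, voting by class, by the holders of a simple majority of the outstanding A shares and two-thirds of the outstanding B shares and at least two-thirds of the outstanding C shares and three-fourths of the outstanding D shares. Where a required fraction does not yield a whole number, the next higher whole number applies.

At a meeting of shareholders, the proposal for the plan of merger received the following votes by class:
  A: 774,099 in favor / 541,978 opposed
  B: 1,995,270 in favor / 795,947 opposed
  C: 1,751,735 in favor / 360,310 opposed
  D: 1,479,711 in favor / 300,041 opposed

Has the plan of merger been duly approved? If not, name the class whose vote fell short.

Approved — every class gave the required vote.

A: a majority of 1547868 is 773935; 773,935 required, 774,099 in favor — approved.
B: 2/3 of 2991435 = 1994290; 1,994,290 required, 1,995,270 in favor — approved.
C: 2/3 of 2627346 = 1751564; 1,751,564 required, 1,751,735 in favor — approved.
D: 3/4 of 1972948 = 1479711; 1,479,711 required, 1,479,711 in favor — approved.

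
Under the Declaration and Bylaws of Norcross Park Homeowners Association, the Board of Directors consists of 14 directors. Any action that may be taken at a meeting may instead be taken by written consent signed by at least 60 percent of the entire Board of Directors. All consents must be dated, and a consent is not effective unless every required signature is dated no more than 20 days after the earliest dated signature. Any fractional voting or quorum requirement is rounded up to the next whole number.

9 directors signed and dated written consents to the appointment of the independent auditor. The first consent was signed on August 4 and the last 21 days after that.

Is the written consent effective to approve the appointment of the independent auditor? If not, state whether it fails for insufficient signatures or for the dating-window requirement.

Signatures required: at least 60 percent of 14 — 3/5 of 14 = 8.40, rounded up to 9, so 9 needed; 9 signed. Sufficient.
Dating window: the latest signature is 21 days after the earliest; the limit is 20 days. Outside the window.

Not effective — dating-window requirement not satisfied.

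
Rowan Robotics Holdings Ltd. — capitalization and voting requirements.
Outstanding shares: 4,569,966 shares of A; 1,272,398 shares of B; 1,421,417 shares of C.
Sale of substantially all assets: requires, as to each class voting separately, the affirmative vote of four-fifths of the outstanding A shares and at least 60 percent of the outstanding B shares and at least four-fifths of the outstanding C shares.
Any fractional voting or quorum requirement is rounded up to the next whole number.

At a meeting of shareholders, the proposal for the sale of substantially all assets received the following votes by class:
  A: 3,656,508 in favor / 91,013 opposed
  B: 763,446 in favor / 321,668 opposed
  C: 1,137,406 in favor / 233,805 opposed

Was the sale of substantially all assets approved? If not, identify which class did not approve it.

A: 4/5 of 4569966 = 3655972.80, rounded up to 3655973; 3,655,973 required, 3,656,508 in favor — approved.
B: 3/5 of 1272398 = 763438.80, rounded up to 763439; 763,439 required, 763,446 in favor — approved.
C: 4/5 of 1421417 = 1137133.60, rounded up to 1137134; 1,137,134 required, 1,137,406 in favor — approved.

Approved — every class gave the required vote.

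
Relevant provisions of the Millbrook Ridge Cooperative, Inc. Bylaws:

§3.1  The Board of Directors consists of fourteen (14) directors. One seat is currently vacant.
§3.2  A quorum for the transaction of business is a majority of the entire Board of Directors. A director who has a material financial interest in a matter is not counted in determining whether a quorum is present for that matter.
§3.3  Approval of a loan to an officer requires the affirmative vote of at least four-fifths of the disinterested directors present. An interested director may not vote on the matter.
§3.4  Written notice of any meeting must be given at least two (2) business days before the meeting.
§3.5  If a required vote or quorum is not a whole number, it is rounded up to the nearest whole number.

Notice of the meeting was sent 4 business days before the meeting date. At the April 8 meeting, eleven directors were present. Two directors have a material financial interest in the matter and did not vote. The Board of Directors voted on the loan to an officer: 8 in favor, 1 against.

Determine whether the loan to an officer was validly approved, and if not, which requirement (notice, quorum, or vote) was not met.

Valid — all requirements satisfied.

Notice: 4 business days given; 2 required (4 ≥ 2). Satisfied.
Quorum: 11 present, but the 2 interested directors do not count, leaving 9. Quorum is 8. Satisfied.
Vote: the loan to an officer requires four-fifths of the disinterested directors present (11 − 2 = 9). 4/5 of 9 = 7.20, rounded up to 8, so 8 affirmative votes are needed; 8 voted in favor. Satisfied.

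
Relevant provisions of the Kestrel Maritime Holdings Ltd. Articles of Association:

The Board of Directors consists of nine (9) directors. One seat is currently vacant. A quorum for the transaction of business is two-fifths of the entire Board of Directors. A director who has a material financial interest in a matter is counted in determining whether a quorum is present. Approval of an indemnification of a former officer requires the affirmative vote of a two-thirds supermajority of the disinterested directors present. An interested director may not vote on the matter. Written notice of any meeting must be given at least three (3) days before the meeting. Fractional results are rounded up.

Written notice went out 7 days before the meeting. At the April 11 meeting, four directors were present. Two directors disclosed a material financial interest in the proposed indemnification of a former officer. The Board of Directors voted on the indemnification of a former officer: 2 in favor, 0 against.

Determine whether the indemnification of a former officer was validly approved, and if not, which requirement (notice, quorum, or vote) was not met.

Notice: 7 days given; 3 required (7 ≥ 3). Satisfied.
Quorum: 4 present (interested directors count toward quorum); quorum is 4. Satisfied.
Vote: the indemnification of a former officer requires two-thirds of the disinterested directors present (4 − 2 = 2). 2/3 of 2 = 1.33, rounded up to 2, so 2 affirmative votes are needed; 2 voted in favor. Satisfied.

Valid — all requirements satisfied.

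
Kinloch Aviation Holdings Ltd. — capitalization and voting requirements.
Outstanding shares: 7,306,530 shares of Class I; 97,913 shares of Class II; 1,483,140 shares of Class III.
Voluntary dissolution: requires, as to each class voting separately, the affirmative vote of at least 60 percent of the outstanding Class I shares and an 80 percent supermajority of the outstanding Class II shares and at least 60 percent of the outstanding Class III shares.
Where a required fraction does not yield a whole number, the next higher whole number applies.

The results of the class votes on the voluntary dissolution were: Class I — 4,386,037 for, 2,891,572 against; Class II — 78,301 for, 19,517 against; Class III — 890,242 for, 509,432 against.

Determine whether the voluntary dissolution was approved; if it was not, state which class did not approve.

Class I: 3/5 of 7306530 = 4383918; 4,383,918 required, 4,386,037 in favor — approved.
Class II: 4/5 of 97913 = 78330.40, rounded up to 78331; 78,331 required, 78,301 in favor — not approved.
Class III: 3/5 of 1483140 = 889884; 889,884 required, 890,242 in favor — approved.

Not approved — the Class II shares did not give the required vote.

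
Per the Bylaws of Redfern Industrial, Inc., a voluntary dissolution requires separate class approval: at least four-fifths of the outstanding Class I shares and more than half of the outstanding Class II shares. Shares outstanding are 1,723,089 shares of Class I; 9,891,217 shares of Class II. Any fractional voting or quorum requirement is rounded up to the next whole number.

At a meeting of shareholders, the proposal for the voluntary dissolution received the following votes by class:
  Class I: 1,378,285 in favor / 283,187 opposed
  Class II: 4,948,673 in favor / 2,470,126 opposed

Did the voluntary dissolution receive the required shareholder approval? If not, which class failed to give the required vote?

Class I: 4/5 of 1723089 = 1378471.20, rounded up to 1378472; 1,378,472 required, 1,378,285 in favor — not approved.
Class II: a majority of 9891217 is 4945609; 4,945,609 required, 4,948,673 in favor — approved.

Not approved — the Class I shares did not give the required vote.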